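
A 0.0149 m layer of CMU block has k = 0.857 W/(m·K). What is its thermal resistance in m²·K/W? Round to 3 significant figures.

R = L/k = 0.0149/0.857 = 0.01739 m²·K/W

0.0174 m²·K/W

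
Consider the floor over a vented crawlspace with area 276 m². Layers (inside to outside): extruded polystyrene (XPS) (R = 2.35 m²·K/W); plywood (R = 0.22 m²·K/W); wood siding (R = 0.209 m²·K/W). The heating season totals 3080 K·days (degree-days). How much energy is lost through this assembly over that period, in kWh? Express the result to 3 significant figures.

R_total = 2.35 + 0.22 + 0.209 = 2.779 m²·K/W
E = A × HDD × 24 / R / 1000 = 276 × 3080 × 24 / 2.779 / 1000 = 7341 kWh

7340 kWh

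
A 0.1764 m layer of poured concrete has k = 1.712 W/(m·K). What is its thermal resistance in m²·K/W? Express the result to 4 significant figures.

R = L/k = 0.1764/1.712 = 0.10304 m²·K/W

0.1030 m²·K/W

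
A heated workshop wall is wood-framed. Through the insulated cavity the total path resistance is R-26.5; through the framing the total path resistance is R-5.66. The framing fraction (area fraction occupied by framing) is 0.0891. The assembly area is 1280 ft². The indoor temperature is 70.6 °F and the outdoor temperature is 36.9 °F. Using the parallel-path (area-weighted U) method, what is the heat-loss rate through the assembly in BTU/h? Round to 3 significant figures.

2160 BTU/h

U_eff = 0.9109/26.5 + 0.0891/5.66 = 0.03437 + 0.01574 = 0.05012
R_eff = 1/U_eff = 19.95 ft²·°F·h/BTU
Q = 1280 × (70.6 − 36.9) / 19.95 = 2162 BTU/h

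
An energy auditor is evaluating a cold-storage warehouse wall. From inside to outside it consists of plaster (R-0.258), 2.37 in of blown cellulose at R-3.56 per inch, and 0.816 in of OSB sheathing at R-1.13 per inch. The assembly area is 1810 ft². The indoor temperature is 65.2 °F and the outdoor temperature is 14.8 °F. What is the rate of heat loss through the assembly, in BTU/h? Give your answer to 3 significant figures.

2.37 × 3.56 = 8.437
0.816 × 1.13 = 0.9221
R_total = 0.258 + 8.437 + 0.9221 = 9.617 ft²·°F·h/BTU
Q = A·ΔT/R = 1810 × (65.2 − 14.8) / 9.617 = 9485 BTU/h

9490 BTU/h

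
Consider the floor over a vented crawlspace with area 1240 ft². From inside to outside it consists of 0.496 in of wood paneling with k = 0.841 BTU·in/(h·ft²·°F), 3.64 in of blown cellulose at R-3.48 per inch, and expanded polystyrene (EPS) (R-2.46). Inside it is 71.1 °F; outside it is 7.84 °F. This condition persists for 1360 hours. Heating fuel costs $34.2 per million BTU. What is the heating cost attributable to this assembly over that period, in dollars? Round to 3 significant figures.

0.496/0.841 = 0.5898
3.64 × 3.48 = 12.67
R_total = 0.5898 + 12.67 + 2.46 = 15.72 ft²·°F·h/BTU
Q = 1240 × (71.1 − 7.84) / 15.72 = 4991 BTU/h
E = 4991 × 1360 = 6788000 BTU
Cost = 6788000/10⁶ × 34.2 = $232.1

232 dollars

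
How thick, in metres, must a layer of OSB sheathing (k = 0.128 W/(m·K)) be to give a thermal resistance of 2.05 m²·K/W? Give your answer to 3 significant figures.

L = R·k = 2.05 × 0.128 = 0.2624 m

0.262 m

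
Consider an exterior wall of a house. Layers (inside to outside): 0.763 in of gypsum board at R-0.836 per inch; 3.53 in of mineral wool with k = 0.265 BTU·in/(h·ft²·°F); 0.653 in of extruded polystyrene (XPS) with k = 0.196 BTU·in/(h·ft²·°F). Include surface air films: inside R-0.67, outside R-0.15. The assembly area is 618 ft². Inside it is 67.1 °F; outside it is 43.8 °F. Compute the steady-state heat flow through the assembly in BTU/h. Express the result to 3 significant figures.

0.763 × 0.836 = 0.6379
3.53/0.265 = 13.32
0.653/0.196 = 3.332
R_total = 0.67 + 0.6379 + 13.32 + 3.332 + 0.15 = 18.11 ft²·°F·h/BTU
Q = A·ΔT/R = 618 × (67.1 − 43.8) / 18.11 = 795.1 BTU/h

795 BTU/h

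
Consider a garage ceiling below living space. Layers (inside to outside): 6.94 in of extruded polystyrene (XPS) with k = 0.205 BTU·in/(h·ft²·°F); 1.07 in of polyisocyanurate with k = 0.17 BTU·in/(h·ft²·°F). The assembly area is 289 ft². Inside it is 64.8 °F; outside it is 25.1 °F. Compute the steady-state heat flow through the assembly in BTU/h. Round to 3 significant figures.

6.94/0.205 = 33.85
1.07/0.17 = 6.294
R_total = 33.85 + 6.294 = 40.15 ft²·°F·h/BTU
Q = A·ΔT/R = 289 × (64.8 − 25.1) / 40.15 = 285.8 BTU/h

286 BTU/h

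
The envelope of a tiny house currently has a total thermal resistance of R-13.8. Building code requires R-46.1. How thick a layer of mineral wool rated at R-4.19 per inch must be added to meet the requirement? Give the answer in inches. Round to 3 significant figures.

ΔR = 46.1 − 13.8 = 32.3 ft²·°F·h/BTU
L = ΔR / (R/in) = 32.3/4.19 = 7.709 in

7.71 in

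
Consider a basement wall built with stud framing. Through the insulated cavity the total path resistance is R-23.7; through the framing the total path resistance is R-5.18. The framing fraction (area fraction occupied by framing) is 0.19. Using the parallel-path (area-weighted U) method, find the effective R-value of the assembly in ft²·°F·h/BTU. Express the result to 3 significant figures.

U_eff = 0.81/23.7 + 0.19/5.18 = 0.03418 + 0.03668 = 0.07086
R_eff = 1/U_eff = 14.11 ft²·°F·h/BTU

14.1 ft²·°F·h/BTU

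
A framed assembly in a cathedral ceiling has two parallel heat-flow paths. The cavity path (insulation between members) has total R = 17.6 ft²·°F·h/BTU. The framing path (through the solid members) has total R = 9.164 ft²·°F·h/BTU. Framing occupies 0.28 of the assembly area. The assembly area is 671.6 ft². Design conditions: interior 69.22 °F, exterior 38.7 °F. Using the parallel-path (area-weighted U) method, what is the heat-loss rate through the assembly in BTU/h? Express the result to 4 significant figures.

1465 BTU/h

U_eff = 0.72/17.6 + 0.28/9.164 = 0.040909 + 0.030554 = 0.071463
R_eff = 1/U_eff = 13.993 ft²·°F·h/BTU
Q = 671.6 × (69.22 − 38.7) / 13.993 = 1464.8 BTU/h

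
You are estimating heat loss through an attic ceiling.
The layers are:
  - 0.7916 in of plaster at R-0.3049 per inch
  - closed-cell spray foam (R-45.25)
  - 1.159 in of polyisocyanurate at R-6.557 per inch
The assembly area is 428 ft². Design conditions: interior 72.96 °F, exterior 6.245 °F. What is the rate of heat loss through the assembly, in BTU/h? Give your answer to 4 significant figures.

537.8 BTU/h

0.7916 × 0.3049 = 0.24136
1.159 × 6.557 = 7.5996
R_total = 0.24136 + 45.25 + 7.5996 = 53.091 ft²·°F·h/BTU
Q = A·ΔT/R = 428 × (72.96 − 6.245) / 53.091 = 537.83 BTU/h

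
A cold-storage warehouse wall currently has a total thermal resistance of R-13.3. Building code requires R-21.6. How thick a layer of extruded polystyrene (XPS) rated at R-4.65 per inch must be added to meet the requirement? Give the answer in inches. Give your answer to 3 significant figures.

ΔR = 21.6 − 13.3 = 8.3 ft²·°F·h/BTU
L = ΔR / (R/in) = 8.3/4.65 = 1.785 in

1.78 in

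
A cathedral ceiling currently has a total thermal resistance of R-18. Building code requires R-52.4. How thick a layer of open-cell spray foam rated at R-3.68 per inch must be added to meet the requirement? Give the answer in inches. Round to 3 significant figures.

ΔR = 52.4 − 18 = 34.4 ft²·°F·h/BTU
L = ΔR / (R/in) = 34.4/3.68 = 9.348 in

9.35 in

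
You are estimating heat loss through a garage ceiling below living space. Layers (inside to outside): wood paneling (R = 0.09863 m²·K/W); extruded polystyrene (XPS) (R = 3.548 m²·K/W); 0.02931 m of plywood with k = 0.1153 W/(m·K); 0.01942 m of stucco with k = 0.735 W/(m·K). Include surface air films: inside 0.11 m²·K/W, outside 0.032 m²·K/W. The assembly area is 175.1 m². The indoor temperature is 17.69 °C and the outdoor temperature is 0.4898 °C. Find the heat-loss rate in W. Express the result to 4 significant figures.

0.02931/0.1153 = 0.25421
0.01942/0.735 = 0.026422
R_total = 0.11 + 0.09863 + 3.548 + 0.25421 + 0.026422 + 0.032 = 4.0693 m²·K/W
Q = A·ΔT/R = 175.1 × (17.69 − 0.4898) / 4.0693 = 740.12 W

740.1 W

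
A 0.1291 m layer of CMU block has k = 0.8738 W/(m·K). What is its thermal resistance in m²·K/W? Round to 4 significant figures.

0.1477 m²·K/W

R = L/k = 0.1291/0.8738 = 0.14775 m²·K/W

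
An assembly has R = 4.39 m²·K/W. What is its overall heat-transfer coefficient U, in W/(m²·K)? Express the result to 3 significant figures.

U = 1/R = 1/4.39 = 0.2278

0.228 W/(m²·K)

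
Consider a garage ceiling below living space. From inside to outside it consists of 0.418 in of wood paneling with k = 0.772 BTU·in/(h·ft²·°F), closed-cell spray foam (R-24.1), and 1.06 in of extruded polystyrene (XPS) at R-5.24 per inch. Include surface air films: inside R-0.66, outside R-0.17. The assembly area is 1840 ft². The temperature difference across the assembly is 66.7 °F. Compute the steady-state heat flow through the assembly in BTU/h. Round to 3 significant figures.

0.418/0.772 = 0.5415
1.06 × 5.24 = 5.554
R_total = 0.66 + 0.5415 + 24.1 + 5.554 + 0.17 = 31.03 ft²·°F·h/BTU
Q = A·ΔT/R = 1840 × 66.7 / 31.03 = 3956 BTU/h

3960 BTU/h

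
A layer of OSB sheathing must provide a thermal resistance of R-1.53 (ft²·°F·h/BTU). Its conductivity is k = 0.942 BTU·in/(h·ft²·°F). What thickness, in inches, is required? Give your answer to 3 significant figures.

L = R × k = 1.53 × 0.942 = 1.441 in

1.44 in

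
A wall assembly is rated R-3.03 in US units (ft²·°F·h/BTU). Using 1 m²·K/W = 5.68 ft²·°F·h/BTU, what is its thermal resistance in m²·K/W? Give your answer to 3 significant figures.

R_SI = 3.03/5.68 = 0.5335

0.533 m²·K/W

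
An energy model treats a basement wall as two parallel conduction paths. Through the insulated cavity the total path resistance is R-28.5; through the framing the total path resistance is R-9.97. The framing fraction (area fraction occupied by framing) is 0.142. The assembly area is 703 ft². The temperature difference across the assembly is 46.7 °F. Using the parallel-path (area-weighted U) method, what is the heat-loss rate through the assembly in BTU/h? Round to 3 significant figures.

1460 BTU/h

U_eff = 0.858/28.5 + 0.142/9.97 = 0.03011 + 0.01424 = 0.04435
R_eff = 1/U_eff = 22.55 ft²·°F·h/BTU
Q = 703 × 46.7 / 22.55 = 1456 BTU/h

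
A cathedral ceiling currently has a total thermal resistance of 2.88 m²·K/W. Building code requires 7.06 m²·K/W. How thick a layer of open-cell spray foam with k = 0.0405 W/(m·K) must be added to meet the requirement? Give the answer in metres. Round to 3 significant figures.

ΔR = 7.06 − 2.88 = 4.18 m²·K/W
L = ΔR × k = 4.18 × 0.0405 = 0.1693 m

0.169 m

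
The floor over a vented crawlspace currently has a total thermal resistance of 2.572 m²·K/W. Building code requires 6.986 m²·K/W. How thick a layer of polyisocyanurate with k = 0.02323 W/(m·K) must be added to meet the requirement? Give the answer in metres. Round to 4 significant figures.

ΔR = 6.986 − 2.572 = 4.414 m²·K/W
L = ΔR × k = 4.414 × 0.02323 = 0.10254 m

0.1025 m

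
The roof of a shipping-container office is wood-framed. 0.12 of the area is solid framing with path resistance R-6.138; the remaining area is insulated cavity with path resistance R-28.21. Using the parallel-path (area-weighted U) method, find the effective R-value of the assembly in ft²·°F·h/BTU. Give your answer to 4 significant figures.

U_eff = 0.88/28.21 + 0.12/6.138 = 0.031195 + 0.01955 = 0.050745
R_eff = 1/U_eff = 19.706 ft²·°F·h/BTU

19.71 ft²·°F·h/BTU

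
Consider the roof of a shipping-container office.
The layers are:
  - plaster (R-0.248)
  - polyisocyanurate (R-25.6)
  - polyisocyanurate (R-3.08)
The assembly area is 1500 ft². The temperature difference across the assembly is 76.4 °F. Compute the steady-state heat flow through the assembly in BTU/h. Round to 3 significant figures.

R_total = 0.248 + 25.6 + 3.08 = 28.93 ft²·°F·h/BTU
Q = A·ΔT/R = 1500 × 76.4 / 28.93 = 3962 BTU/h

3960 BTU/h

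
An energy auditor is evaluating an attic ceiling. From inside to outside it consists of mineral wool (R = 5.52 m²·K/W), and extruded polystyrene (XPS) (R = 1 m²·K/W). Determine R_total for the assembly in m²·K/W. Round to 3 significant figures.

6.52 m²·K/W

R_total = 5.52 + 1 = 6.52 m²·K/W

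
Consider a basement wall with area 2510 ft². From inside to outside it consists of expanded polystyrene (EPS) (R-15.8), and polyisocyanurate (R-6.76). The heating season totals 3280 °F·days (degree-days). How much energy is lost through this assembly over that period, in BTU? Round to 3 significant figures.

8760000 BTU

R_total = 15.8 + 6.76 = 22.56 ft²·°F·h/BTU
E = A × HDD × 24 / R = 2510 × 3280 × 24 / 22.56 = 8758000 BTU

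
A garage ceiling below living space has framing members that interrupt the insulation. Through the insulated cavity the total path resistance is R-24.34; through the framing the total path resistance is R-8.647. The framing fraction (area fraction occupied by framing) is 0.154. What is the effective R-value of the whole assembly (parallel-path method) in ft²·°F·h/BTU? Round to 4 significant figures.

U_eff = 0.846/24.34 + 0.154/8.647 = 0.034758 + 0.01781 = 0.052567
R_eff = 1/U_eff = 19.023 ft²·°F·h/BTU

19.02 ft²·°F·h/BTU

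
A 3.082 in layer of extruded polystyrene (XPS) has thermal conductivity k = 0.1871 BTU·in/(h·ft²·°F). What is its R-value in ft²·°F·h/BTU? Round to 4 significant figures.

R = L/k = 3.082/0.1871 = 16.472 ft²·°F·h/BTU

16.47 ft²·°F·h/BTU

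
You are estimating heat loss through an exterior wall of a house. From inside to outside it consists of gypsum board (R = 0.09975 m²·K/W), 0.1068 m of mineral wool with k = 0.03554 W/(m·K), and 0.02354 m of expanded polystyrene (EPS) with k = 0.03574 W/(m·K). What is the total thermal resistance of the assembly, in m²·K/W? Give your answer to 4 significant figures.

0.1068/0.03554 = 3.0051
0.02354/0.03574 = 0.65865
R_total = 0.09975 + 3.0051 + 0.65865 = 3.7635 m²·K/W

3.763 m²·K/W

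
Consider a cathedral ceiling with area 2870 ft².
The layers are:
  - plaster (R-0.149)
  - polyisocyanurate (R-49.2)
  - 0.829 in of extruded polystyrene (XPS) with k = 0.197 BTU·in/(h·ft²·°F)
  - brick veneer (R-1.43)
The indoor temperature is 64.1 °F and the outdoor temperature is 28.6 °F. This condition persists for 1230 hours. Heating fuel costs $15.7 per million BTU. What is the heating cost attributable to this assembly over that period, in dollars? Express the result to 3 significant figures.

0.829/0.197 = 4.208
R_total = 0.149 + 49.2 + 4.208 + 1.43 = 54.99 ft²·°F·h/BTU
Q = 2870 × (64.1 − 28.6) / 54.99 = 1853 BTU/h
E = 1853 × 1230 = 2279000 BTU
Cost = 2279000/10⁶ × 15.7 = $35.78

35.8 dollars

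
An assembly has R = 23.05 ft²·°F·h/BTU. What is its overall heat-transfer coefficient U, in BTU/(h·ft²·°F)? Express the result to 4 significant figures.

0.04338 BTU/(h·ft²·°F)

U = 1/R = 1/23.05 = 0.043384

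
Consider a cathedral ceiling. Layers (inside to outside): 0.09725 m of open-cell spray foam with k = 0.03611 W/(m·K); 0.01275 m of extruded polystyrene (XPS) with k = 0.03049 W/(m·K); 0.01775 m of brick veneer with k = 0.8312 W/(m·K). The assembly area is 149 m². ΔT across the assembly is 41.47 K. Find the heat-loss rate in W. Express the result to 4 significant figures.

1972 W

0.09725/0.03611 = 2.6932
0.01275/0.03049 = 0.41817
0.01775/0.8312 = 0.021355
R_total = 2.6932 + 0.41817 + 0.021355 = 3.1327 m²·K/W
Q = A·ΔT/R = 149 × 41.47 / 3.1327 = 1972.4 W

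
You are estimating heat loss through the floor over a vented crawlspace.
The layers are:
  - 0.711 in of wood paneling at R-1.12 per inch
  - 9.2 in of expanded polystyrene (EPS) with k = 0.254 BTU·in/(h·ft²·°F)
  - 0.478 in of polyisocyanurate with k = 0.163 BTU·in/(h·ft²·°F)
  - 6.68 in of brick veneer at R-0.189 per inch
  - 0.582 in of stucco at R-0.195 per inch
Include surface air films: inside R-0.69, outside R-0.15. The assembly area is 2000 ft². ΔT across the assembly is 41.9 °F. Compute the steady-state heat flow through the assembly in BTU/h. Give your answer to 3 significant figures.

0.711 × 1.12 = 0.7963
9.2/0.254 = 36.22
0.478/0.163 = 2.933
6.68 × 0.189 = 1.263
0.582 × 0.195 = 0.1135
R_total = 0.69 + 0.7963 + 36.22 + 2.933 + 1.263 + 0.1135 + 0.15 = 42.17 ft²·°F·h/BTU
Q = A·ΔT/R = 2000 × 41.9 / 42.17 = 1987 BTU/h

1990 BTU/h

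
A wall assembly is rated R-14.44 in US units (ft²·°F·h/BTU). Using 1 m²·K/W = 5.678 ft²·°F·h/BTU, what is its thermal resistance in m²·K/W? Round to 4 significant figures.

2.543 m²·K/W

R_SI = 14.44/5.678 = 2.5431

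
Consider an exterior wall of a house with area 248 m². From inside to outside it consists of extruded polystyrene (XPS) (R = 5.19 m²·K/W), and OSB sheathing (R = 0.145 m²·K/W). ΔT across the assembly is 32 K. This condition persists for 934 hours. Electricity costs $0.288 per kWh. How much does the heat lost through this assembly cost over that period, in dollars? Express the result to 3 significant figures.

R_total = 5.19 + 0.145 = 5.335 m²·K/W
Q = 248 × 32 / 5.335 = 1488 W
E = 1488 W × 934 h / 1000 = 1389 kWh
Cost = 1389 × 0.288 = $400.1

400 dollars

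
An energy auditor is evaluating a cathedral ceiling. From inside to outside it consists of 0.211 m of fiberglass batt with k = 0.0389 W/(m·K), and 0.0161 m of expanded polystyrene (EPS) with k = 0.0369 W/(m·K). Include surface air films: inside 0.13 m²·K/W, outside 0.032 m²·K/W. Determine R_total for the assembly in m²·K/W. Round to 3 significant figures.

6.02 m²·K/W

0.211/0.0389 = 5.424
0.0161/0.0369 = 0.4363
R_total = 0.13 + 5.424 + 0.4363 + 0.032 = 6.022 m²·K/W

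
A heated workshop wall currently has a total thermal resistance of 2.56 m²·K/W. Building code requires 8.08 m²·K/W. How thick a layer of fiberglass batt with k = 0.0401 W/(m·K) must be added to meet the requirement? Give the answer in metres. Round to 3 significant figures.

ΔR = 8.08 − 2.56 = 5.52 m²·K/W
L = ΔR × k = 5.52 × 0.0401 = 0.2214 m

0.221 m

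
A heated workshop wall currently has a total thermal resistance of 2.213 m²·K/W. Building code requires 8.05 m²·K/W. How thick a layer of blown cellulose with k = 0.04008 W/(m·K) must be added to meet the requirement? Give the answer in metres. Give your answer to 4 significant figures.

ΔR = 8.05 − 2.213 = 5.837 m²·K/W
L = ΔR × k = 5.837 × 0.04008 = 0.23395 m

0.2339 m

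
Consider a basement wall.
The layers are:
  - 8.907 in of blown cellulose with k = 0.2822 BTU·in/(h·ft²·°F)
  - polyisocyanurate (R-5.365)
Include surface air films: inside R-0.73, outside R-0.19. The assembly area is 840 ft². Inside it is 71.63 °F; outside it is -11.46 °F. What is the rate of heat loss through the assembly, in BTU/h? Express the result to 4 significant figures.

1844 BTU/h

8.907/0.2822 = 31.563
R_total = 0.73 + 31.563 + 5.365 + 0.19 = 37.848 ft²·°F·h/BTU
Q = A·ΔT/R = 840 × (71.63 − (-11.46)) / 37.848 = 1844.1 BTU/h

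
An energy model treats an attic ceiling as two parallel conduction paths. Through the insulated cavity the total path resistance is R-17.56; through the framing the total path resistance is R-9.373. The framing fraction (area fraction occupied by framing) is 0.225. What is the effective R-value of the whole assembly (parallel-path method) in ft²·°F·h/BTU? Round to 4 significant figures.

U_eff = 0.775/17.56 + 0.225/9.373 = 0.044134 + 0.024005 = 0.06814
R_eff = 1/U_eff = 14.676 ft²·°F·h/BTU

14.68 ft²·°F·h/BTU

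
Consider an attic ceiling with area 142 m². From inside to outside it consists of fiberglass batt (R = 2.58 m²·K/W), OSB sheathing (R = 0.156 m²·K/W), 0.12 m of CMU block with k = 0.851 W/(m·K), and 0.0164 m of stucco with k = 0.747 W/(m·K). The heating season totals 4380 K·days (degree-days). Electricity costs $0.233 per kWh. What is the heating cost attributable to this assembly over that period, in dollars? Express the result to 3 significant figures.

1200 dollars

0.12/0.851 = 0.141
0.0164/0.747 = 0.02195
R_total = 2.58 + 0.156 + 0.141 + 0.02195 = 2.899 m²·K/W
E = A × HDD × 24 / R / 1000 = 142 × 4380 × 24 / 2.899 / 1000 = 5149 kWh
Cost = 5149 × 0.233 = $1200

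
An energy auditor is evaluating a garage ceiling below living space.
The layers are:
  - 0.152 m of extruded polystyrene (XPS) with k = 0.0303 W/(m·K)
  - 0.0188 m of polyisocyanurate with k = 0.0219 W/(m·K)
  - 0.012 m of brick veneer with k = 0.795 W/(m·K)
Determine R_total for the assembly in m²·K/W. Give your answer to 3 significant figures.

5.89 m²·K/W

0.152/0.0303 = 5.017
0.0188/0.0219 = 0.8584
0.012/0.795 = 0.01509
R_total = 5.017 + 0.8584 + 0.01509 = 5.89 m²·K/W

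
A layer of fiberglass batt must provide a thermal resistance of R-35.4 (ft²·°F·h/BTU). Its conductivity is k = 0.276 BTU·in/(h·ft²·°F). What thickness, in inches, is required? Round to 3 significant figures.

L = R × k = 35.4 × 0.276 = 9.77 in

9.77 in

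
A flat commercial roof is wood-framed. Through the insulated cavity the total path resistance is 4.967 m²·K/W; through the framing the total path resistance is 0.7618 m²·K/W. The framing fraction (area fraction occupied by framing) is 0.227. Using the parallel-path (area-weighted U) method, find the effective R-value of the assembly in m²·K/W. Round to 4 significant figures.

2.205 m²·K/W

U_eff = 0.773/4.967 + 0.227/0.7618 = 0.15563 + 0.29798 = 0.45361
R_eff = 1/U_eff = 2.2046 m²·K/W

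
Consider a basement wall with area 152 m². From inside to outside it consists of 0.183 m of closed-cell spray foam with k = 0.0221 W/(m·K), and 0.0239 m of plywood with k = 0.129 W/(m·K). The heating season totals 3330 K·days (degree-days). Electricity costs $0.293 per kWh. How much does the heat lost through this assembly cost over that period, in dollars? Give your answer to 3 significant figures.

0.183/0.0221 = 8.281
0.0239/0.129 = 0.1853
R_total = 8.281 + 0.1853 = 8.466 m²·K/W
E = A × HDD × 24 / R / 1000 = 152 × 3330 × 24 / 8.466 / 1000 = 1435 kWh
Cost = 1435 × 0.293 = $420.4

420 dollars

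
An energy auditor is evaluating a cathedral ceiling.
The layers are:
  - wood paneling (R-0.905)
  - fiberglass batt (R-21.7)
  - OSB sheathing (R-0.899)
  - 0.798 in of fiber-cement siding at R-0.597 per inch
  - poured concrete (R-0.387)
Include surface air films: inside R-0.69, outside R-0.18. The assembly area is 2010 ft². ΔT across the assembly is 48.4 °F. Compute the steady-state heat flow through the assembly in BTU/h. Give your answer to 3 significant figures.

3850 BTU/h

0.798 × 0.597 = 0.4764
R_total = 0.69 + 0.905 + 21.7 + 0.899 + 0.4764 + 0.387 + 0.18 = 25.24 ft²·°F·h/BTU
Q = A·ΔT/R = 2010 × 48.4 / 25.24 = 3855 BTU/h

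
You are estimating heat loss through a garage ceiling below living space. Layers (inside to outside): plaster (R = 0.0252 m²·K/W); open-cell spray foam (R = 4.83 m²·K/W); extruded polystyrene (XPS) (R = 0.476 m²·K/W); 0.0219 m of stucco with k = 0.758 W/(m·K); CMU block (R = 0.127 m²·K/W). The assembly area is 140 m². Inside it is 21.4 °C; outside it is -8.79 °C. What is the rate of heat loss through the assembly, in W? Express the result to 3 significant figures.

0.0219/0.758 = 0.02889
R_total = 0.0252 + 4.83 + 0.476 + 0.02889 + 0.127 = 5.487 m²·K/W
Q = A·ΔT/R = 140 × (21.4 − (-8.79)) / 5.487 = 770.3 W

770 W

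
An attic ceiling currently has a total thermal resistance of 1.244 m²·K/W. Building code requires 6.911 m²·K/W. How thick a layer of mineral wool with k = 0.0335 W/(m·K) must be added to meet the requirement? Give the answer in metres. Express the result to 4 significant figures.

0.1898 m

ΔR = 6.911 − 1.244 = 5.667 m²·K/W
L = ΔR × k = 5.667 × 0.0335 = 0.18984 m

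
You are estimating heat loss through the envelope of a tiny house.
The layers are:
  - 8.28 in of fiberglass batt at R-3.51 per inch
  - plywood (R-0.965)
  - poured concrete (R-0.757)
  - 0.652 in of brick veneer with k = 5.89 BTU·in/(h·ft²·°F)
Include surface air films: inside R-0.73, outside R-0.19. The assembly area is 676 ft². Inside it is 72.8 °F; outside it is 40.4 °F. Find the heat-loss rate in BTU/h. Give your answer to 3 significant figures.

8.28 × 3.51 = 29.06
0.652/5.89 = 0.1107
R_total = 0.73 + 29.06 + 0.965 + 0.757 + 0.1107 + 0.19 = 31.82 ft²·°F·h/BTU
Q = A·ΔT/R = 676 × (72.8 − 40.4) / 31.82 = 688.4 BTU/h

688 BTU/h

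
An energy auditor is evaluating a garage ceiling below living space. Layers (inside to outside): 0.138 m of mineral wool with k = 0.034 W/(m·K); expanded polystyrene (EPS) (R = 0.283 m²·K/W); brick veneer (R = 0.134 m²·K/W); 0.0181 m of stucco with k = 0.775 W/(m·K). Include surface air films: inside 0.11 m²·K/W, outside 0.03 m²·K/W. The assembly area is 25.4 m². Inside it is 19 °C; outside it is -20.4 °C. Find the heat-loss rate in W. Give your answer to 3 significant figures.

216 W

0.138/0.034 = 4.059
0.0181/0.775 = 0.02335
R_total = 0.11 + 4.059 + 0.283 + 0.134 + 0.02335 + 0.03 = 4.639 m²·K/W
Q = A·ΔT/R = 25.4 × (19 − (-20.4)) / 4.639 = 215.7 W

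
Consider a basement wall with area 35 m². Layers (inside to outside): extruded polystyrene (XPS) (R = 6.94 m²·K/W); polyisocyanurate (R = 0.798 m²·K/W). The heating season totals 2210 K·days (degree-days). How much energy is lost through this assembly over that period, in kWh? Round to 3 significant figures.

R_total = 6.94 + 0.798 = 7.738 m²·K/W
E = A × HDD × 24 / R / 1000 = 35 × 2210 × 24 / 7.738 / 1000 = 239.9 kWh

240 kWh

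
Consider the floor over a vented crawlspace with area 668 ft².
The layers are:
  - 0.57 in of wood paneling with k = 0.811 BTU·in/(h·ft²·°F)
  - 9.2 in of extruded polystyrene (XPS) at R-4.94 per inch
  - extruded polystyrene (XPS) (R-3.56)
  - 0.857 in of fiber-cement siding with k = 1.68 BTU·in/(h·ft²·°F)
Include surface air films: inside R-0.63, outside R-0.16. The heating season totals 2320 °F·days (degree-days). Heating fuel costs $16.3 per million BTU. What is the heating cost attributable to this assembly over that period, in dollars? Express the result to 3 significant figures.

11.9 dollars

0.57/0.811 = 0.7028
9.2 × 4.94 = 45.45
0.857/1.68 = 0.5101
R_total = 0.63 + 0.7028 + 45.45 + 3.56 + 0.5101 + 0.16 = 51.01 ft²·°F·h/BTU
E = A × HDD × 24 / R = 668 × 2320 × 24 / 51.01 = 729100 BTU
Cost = 729100/10⁶ × 16.3 = $11.89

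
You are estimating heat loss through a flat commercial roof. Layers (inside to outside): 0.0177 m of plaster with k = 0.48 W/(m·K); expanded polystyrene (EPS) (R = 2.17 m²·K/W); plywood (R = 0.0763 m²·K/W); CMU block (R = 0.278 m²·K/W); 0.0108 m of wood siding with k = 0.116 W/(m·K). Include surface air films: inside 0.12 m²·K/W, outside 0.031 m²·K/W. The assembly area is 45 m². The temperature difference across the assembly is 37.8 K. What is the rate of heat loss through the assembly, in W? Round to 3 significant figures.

606 W

0.0177/0.48 = 0.03688
0.0108/0.116 = 0.0931
R_total = 0.12 + 0.03688 + 2.17 + 0.0763 + 0.278 + 0.0931 + 0.031 = 2.805 m²·K/W
Q = A·ΔT/R = 45 × 37.8 / 2.805 = 606.4 W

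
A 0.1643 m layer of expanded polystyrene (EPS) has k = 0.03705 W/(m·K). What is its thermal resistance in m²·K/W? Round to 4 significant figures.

4.435 m²·K/W

R = L/k = 0.1643/0.03705 = 4.4345 m²·K/W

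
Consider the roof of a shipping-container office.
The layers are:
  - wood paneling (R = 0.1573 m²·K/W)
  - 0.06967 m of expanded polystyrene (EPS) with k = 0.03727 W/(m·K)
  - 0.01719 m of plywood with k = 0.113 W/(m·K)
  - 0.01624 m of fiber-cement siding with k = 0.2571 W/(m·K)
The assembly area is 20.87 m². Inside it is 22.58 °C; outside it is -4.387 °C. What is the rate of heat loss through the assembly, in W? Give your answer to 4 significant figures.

0.06967/0.03727 = 1.8693
0.01719/0.113 = 0.15212
0.01624/0.2571 = 0.063166
R_total = 0.1573 + 1.8693 + 0.15212 + 0.063166 = 2.2419 m²·K/W
Q = A·ΔT/R = 20.87 × (22.58 − (-4.387)) / 2.2419 = 251.04 W

251.0 W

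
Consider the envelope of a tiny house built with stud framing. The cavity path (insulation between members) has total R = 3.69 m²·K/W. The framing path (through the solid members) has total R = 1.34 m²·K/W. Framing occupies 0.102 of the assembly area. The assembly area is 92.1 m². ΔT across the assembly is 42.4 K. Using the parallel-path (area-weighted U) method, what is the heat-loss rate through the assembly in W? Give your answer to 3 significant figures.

U_eff = 0.898/3.69 + 0.102/1.34 = 0.2434 + 0.07612 = 0.3195
R_eff = 1/U_eff = 3.13 m²·K/W
Q = 92.1 × 42.4 / 3.13 = 1248 W

1250 W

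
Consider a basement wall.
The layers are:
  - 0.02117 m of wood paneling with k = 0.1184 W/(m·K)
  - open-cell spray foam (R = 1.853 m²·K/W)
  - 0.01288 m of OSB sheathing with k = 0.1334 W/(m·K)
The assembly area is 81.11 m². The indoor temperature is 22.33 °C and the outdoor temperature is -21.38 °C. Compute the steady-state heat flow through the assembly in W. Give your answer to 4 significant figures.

0.02117/0.1184 = 0.1788
0.01288/0.1334 = 0.096552
R_total = 0.1788 + 1.853 + 0.096552 = 2.1284 m²·K/W
Q = A·ΔT/R = 81.11 × (22.33 − (-21.38)) / 2.1284 = 1665.8 W

1666 W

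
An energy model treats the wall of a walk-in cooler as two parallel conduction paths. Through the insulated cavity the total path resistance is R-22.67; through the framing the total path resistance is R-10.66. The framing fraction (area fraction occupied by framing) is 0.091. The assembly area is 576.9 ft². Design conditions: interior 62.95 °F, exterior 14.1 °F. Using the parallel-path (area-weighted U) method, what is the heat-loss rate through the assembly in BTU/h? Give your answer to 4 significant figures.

1371 BTU/h

U_eff = 0.909/22.67 + 0.091/10.66 = 0.040097 + 0.0085366 = 0.048634
R_eff = 1/U_eff = 20.562 ft²·°F·h/BTU
Q = 576.9 × (62.95 − 14.1) / 20.562 = 1370.6 BTU/h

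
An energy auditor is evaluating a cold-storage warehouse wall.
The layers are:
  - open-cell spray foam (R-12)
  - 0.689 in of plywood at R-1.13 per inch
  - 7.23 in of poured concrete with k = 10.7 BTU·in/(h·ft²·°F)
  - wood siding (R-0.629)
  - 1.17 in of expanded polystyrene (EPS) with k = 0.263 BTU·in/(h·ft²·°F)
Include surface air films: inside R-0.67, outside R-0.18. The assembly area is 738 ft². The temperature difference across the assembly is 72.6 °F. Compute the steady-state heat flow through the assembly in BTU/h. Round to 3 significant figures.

0.689 × 1.13 = 0.7786
7.23/10.7 = 0.6757
1.17/0.263 = 4.449
R_total = 0.67 + 12 + 0.7786 + 0.6757 + 0.629 + 4.449 + 0.18 = 19.38 ft²·°F·h/BTU
Q = A·ΔT/R = 738 × 72.6 / 19.38 = 2764 BTU/h

2760 BTU/h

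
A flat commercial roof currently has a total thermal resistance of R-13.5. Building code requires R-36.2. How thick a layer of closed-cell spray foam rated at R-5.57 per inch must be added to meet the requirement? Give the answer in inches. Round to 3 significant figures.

ΔR = 36.2 − 13.5 = 22.7 ft²·°F·h/BTU
L = ΔR / (R/in) = 22.7/5.57 = 4.075 in

4.08 in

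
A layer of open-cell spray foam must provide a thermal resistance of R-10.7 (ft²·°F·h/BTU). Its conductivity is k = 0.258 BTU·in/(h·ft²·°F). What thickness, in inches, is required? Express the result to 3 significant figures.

2.76 in

L = R × k = 10.7 × 0.258 = 2.761 in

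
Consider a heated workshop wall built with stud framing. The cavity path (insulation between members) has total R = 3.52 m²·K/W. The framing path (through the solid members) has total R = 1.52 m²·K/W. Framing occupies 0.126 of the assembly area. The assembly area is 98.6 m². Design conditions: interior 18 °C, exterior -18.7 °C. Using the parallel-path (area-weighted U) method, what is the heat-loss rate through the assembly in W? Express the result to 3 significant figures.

1200 W

U_eff = 0.874/3.52 + 0.126/1.52 = 0.2483 + 0.08289 = 0.3312
R_eff = 1/U_eff = 3.019 m²·K/W
Q = 98.6 × (18 − (-18.7)) / 3.019 = 1198 W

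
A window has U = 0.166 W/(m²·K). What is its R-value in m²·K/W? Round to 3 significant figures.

6.02 m²·K/W

R = 1/U = 1/0.166 = 6.024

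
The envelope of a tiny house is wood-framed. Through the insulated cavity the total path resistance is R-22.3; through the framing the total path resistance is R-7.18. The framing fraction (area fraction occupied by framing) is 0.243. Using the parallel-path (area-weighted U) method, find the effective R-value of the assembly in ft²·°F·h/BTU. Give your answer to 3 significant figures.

14.8 ft²·°F·h/BTU

U_eff = 0.757/22.3 + 0.243/7.18 = 0.03395 + 0.03384 = 0.06779
R_eff = 1/U_eff = 14.75 ft²·°F·h/BTU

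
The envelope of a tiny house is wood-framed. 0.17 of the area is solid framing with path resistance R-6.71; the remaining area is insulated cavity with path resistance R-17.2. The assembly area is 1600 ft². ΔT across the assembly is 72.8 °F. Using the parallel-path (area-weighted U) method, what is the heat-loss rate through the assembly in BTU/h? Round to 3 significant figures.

8570 BTU/h

U_eff = 0.83/17.2 + 0.17/6.71 = 0.04826 + 0.02534 = 0.07359
R_eff = 1/U_eff = 13.59 ft²·°F·h/BTU
Q = 1600 × 72.8 / 13.59 = 8572 BTU/h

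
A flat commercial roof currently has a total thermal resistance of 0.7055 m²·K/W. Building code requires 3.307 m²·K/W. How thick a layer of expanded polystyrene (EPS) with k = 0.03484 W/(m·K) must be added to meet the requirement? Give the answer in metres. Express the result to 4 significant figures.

ΔR = 3.307 − 0.7055 = 2.6015 m²·K/W
L = ΔR × k = 2.6015 × 0.03484 = 0.090636 m

0.09064 m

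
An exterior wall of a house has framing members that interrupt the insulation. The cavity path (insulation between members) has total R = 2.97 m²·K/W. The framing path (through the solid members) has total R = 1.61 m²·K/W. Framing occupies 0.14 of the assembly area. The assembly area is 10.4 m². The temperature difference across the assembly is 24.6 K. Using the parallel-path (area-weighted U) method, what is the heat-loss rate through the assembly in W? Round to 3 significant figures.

U_eff = 0.86/2.97 + 0.14/1.61 = 0.2896 + 0.08696 = 0.3765
R_eff = 1/U_eff = 2.656 m²·K/W
Q = 10.4 × 24.6 / 2.656 = 96.33 W

96.3 W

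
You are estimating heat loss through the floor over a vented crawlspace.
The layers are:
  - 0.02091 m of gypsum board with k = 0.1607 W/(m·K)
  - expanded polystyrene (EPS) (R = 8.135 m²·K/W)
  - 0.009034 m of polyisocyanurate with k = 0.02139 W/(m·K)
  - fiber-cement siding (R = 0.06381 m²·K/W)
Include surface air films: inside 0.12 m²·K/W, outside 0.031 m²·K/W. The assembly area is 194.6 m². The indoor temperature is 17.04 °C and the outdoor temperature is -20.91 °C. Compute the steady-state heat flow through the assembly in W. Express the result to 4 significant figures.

829.6 W

0.02091/0.1607 = 0.13012
0.009034/0.02139 = 0.42235
R_total = 0.12 + 0.13012 + 8.135 + 0.42235 + 0.06381 + 0.031 = 8.9023 m²·K/W
Q = A·ΔT/R = 194.6 × (17.04 − (-20.91)) / 8.9023 = 829.57 W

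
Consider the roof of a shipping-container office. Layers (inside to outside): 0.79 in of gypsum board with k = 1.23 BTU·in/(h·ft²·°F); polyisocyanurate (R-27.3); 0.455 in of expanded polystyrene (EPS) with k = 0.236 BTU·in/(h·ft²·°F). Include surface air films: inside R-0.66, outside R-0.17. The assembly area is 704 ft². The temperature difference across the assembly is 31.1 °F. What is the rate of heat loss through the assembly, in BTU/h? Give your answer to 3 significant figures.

0.79/1.23 = 0.6423
0.455/0.236 = 1.928
R_total = 0.66 + 0.6423 + 27.3 + 1.928 + 0.17 = 30.7 ft²·°F·h/BTU
Q = A·ΔT/R = 704 × 31.1 / 30.7 = 713.2 BTU/h

713 BTU/h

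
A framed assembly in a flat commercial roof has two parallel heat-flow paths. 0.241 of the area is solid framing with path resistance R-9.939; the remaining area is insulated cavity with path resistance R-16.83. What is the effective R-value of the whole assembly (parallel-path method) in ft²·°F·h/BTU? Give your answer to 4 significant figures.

14.42 ft²·°F·h/BTU

U_eff = 0.759/16.83 + 0.241/9.939 = 0.045098 + 0.024248 = 0.069346
R_eff = 1/U_eff = 14.42 ft²·°F·h/BTU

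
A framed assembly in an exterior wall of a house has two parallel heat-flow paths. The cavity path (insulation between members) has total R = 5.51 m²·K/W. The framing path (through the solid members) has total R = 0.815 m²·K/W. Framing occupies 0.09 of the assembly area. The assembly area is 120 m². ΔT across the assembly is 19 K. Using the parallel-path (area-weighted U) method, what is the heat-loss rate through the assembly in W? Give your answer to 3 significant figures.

628 W

U_eff = 0.91/5.51 + 0.09/0.815 = 0.1652 + 0.1104 = 0.2756
R_eff = 1/U_eff = 3.629 m²·K/W
Q = 120 × 19 / 3.629 = 628.3 W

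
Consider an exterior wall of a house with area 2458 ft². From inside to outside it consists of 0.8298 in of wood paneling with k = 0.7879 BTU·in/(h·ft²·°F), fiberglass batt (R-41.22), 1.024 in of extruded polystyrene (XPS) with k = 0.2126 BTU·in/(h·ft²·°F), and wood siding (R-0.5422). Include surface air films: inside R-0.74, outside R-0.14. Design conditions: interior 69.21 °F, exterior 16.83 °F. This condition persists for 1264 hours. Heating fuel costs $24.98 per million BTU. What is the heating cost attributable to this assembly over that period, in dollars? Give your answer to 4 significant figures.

83.80 dollars

0.8298/0.7879 = 1.0532
1.024/0.2126 = 4.8166
R_total = 0.74 + 1.0532 + 41.22 + 4.8166 + 0.5422 + 0.14 = 48.512 ft²·°F·h/BTU
Q = 2458 × (69.21 − 16.83) / 48.512 = 2654 BTU/h
E = 2654 × 1264 = 3354600 BTU
Cost = 3354600/10⁶ × 24.98 = $83.799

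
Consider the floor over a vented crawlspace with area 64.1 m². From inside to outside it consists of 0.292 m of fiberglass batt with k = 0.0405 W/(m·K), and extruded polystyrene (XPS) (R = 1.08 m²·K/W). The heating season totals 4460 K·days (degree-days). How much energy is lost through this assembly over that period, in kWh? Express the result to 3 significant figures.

0.292/0.0405 = 7.21
R_total = 7.21 + 1.08 = 8.29 m²·K/W
E = A × HDD × 24 / R / 1000 = 64.1 × 4460 × 24 / 8.29 / 1000 = 827.7 kWh

828 kWh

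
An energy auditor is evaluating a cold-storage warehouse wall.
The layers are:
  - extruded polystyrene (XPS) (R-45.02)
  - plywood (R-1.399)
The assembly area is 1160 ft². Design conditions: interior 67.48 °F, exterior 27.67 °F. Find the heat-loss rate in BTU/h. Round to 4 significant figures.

994.8 BTU/h

R_total = 45.02 + 1.399 = 46.419 ft²·°F·h/BTU
Q = A·ΔT/R = 1160 × (67.48 − 27.67) / 46.419 = 994.84 BTU/h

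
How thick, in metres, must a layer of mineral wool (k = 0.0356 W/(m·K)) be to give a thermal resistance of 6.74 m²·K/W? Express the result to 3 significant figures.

L = R·k = 6.74 × 0.0356 = 0.2399 m

0.240 m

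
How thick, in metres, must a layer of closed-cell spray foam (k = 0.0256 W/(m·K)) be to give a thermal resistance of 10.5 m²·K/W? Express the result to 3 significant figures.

0.269 m

L = R·k = 10.5 × 0.0256 = 0.2688 m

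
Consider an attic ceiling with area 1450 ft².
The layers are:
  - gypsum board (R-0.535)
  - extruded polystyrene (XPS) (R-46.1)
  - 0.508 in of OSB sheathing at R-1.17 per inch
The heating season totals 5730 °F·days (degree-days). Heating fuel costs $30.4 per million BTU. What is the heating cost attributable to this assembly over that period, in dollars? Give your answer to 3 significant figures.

0.508 × 1.17 = 0.5944
R_total = 0.535 + 46.1 + 0.5944 = 47.23 ft²·°F·h/BTU
E = A × HDD × 24 / R = 1450 × 5730 × 24 / 47.23 = 4222000 BTU
Cost = 4222000/10⁶ × 30.4 = $128.3

128 dollars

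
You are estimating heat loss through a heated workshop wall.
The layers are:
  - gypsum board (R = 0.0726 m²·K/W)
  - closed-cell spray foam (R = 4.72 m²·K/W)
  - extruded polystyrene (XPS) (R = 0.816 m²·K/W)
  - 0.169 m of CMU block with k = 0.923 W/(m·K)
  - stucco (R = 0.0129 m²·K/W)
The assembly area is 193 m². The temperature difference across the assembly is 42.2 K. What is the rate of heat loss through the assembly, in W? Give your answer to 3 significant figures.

1400 W

0.169/0.923 = 0.1831
R_total = 0.0726 + 4.72 + 0.816 + 0.1831 + 0.0129 = 5.805 m²·K/W
Q = A·ΔT/R = 193 × 42.2 / 5.805 = 1403 W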